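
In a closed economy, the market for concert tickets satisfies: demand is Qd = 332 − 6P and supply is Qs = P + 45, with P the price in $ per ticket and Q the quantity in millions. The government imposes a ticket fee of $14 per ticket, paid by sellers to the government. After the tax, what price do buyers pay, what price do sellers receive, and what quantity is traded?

Buyers pay $43; sellers receive $29; quantity = 74.

Before the tax: set 332 − 6P = P + 45 → P* = $41, Q* = 86.
With the tax collected from sellers, supply shifts: Qs = (P − 14) + 45.
Solving gives Q = 74 with buyers paying $43 and sellers receiving $29 (the $14 wedge).
The less price-elastic side of the market bears the larger share of a per-unit tax.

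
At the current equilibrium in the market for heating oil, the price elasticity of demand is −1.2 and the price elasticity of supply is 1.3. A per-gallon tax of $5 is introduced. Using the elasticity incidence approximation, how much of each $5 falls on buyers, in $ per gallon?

Buyers bear ≈ $2.6 per gallon.

Incidence ratio: buyers' share ≈ εs / (εs + |εd|) = 1.3 / (1.3 + 1.2) = 0.52.
So buyers bear ≈ 0.52 × $5 = $2.6; sellers bear $2.4.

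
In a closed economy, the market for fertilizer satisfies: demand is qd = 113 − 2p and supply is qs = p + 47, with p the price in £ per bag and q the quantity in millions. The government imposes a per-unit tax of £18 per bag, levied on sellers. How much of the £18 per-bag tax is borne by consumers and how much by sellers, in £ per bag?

Without the tax, 113 − 2p = p + 47 gives 3p = 66, so p* = £22 and q* = 69.
With the tax collected from sellers, supply shifts: qs = (p − 18) + 47.
Solving gives q = 57 with consumers paying £28 and sellers receiving £10 (the £18 wedge).
Burden on consumers: £6; on sellers: £12. (They sum to £18.)

Consumers bear £6 per bag; sellers bear £12 per bag.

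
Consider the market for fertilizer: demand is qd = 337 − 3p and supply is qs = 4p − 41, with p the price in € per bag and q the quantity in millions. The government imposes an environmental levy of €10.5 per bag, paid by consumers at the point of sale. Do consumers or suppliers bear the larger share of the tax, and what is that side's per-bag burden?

Consumers bear the larger share: €6 per bag.

Before the tax: set 337 − 3p = 4p − 41 → p* = €54, q* = 175.
With the tax collected from consumers, demand (in seller-price terms) shifts: qd = 337 − 3(p + 10.5).
New equilibrium: consumers pay €60, suppliers receive €49.5, q = 157. (Wedge: pb − ps = 10.5.)
Per-bag burden: consumers €6, suppliers €4.5.
Consumers take the larger share because demand is less price-elastic here (demand slope 3 vs supply slope 4).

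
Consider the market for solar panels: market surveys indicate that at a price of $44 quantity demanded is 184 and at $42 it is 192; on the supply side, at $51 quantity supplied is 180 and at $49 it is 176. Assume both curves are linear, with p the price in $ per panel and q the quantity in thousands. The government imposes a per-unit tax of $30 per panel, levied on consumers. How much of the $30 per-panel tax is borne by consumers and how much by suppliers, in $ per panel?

Demand slope: (192 − 184)/(42 − 44) = -4, so qd = 360 − 4p.
Supply slope: (176 − 180)/(49 − 51) = 2, so qs = 2p + 78.
Before the tax: set 360 − 4p = 2p + 78 → p* = $47, q* = 172.
With the tax collected from consumers, demand (in seller-price terms) shifts: qd = 360 − 4(p + 30).
New equilibrium: consumers pay $57, suppliers receive $27, q = 132. (Wedge: pb − ps = 30.)
Burden on consumers: $10; on suppliers: $20. (They sum to $30.)

Consumers bear $10 per panel; suppliers bear $20 per panel.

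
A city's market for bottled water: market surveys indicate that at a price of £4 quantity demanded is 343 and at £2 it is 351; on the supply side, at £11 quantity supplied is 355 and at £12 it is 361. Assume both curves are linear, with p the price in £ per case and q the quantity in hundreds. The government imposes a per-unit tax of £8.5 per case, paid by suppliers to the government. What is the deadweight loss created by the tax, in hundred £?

Deadweight loss = £86.7 hundred.

Demand slope: (351 − 343)/(2 − 4) = -4, so qd = 359 − 4p.
Supply slope: (361 − 355)/(12 − 11) = 6, so qs = 6p + 289.
Before the tax: set 359 − 4p = 6p + 289 → p* = £7, q* = 331.
With the tax collected from suppliers, supply shifts: qs = 6(p − 8.5) + 289.
New equilibrium: consumers pay £12.1, suppliers receive £3.6, q = 310.6. (Wedge: pb − ps = 8.5.)
Quantity falls by |ΔQ| = |331 − 310.6| = 20.4.
DWL = ½ · t · |ΔQ| = ½ · 8.5 · 20.4 = £86.7.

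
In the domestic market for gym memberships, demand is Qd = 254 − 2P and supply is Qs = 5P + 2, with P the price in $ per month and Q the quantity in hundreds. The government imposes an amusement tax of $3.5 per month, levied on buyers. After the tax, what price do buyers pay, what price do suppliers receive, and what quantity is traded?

Buyers pay $38.5; suppliers receive $35; quantity = 177.

Without the tax, 254 − 2P = 5P + 2 gives 7P = 252, so P* = $36 and Q* = 182.
With the tax collected from buyers, demand (in seller-price terms) shifts: Qd = 254 − 2(P + 3.5).
New equilibrium: buyers pay $38.5, suppliers receive $35, Q = 177. (Wedge: Pb − Ps = 3.5.)
The less price-elastic side of the market bears the larger share of a per-unit tax.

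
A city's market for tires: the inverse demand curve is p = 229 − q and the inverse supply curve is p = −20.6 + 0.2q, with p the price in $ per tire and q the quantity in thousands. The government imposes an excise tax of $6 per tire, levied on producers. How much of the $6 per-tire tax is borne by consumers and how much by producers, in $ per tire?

Rewrite in direct form: qd = 229 − p and qs = 5p + 103.
Before the tax: set 229 − p = 5p + 103 → p* = $21, q* = 208.
With the tax collected from producers, supply shifts: qs = 5(p − 6) + 103.
New equilibrium: consumers pay $26, producers receive $20, q = 203. (Wedge: pb − ps = 6.)
Burden on consumers: $5; on producers: $1. (They sum to $6.)
The less price-elastic side of the market bears the larger share of a per-unit tax.

Consumers bear $5 per tire; producers bear $1 per tire.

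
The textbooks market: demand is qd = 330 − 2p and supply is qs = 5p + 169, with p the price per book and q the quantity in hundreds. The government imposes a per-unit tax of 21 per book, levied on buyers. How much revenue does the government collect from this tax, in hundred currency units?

Tax revenue = 5334 hundred.

Without the tax, 330 − 2p = 5p + 169 gives 7p = 161, so p* = 23 and q* = 284.
With the tax collected from buyers, demand (in seller-price terms) shifts: qd = 330 − 2(p + 21).
Solving gives q = 254 with buyers paying 38 and sellers receiving 17 (the 21 wedge).
Revenue = t · Q = 21 · 254 = 5334.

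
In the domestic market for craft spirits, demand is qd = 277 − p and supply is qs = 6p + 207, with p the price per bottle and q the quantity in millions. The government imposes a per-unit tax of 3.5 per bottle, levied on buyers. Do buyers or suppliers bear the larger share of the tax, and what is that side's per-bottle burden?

Buyers bear the larger share: 3 per bottle.

Before the tax: set 277 − p = 6p + 207 → p* = 10, q* = 267.
With the tax collected from buyers, demand (in seller-price terms) shifts: qd = 277 − (p + 3.5).
New equilibrium: buyers pay 13, suppliers receive 9.5, q = 264. (Wedge: pb − ps = 3.5.)
Per-bottle burden: buyers 3, suppliers 0.5.
Buyers take the larger share because demand is less price-elastic here (demand slope 1 vs supply slope 6).
The less price-elastic side of the market bears the larger share of a per-unit tax.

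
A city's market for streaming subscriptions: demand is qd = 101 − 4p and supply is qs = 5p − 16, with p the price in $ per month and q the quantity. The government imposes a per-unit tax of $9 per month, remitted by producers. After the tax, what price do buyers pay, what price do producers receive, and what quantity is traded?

Before the tax: set 101 − 4p = 5p − 16 → p* = $13, q* = 49.
With the tax collected from producers, supply shifts: qs = 5(p − 9) − 16.
New equilibrium: buyers pay $18, producers receive $9, q = 29. (Wedge: pb − ps = 9.)
The less price-elastic side of the market bears the larger share of a per-unit tax.

Buyers pay $18; producers receive $9; quantity = 29.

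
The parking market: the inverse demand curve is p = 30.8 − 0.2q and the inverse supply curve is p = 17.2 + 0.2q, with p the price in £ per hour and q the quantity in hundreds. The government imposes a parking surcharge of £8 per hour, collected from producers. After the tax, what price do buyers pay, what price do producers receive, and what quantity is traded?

Buyers pay £28; producers receive £20; quantity = 14.

Rewrite in direct form: qd = 154 − 5p and qs = 5p − 86.
Without the tax, 154 − 5p = 5p − 86 gives 10p = 240, so p* = £24 and q* = 34.
With the tax collected from producers, supply shifts: qs = 5(p − 8) − 86.
New equilibrium: buyers pay £28, producers receive £20, q = 14. (Wedge: pb − ps = 8.)
The less price-elastic side of the market bears the larger share of a per-unit tax.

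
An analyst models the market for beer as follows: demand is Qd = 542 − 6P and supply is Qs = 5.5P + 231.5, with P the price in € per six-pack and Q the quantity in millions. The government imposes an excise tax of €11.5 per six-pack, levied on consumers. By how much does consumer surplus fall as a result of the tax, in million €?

Consumer surplus falls by €1999.25 million.

Without the tax, 542 − 6P = 5.5P + 231.5 gives 11.5P = 310.5, so P* = €27 and Q* = 380.
With the tax collected from consumers, demand (in seller-price terms) shifts: Qd = 542 − 6(P + 11.5).
New equilibrium: consumers pay €32.5, sellers receive €21, Q = 347. (Wedge: Pb − Ps = 11.5.)
ΔCS is the trapezoid between Q = 347 and Q = 380 of height €5.5: ½ · (380 + 347) · 5.5 = €1999.25.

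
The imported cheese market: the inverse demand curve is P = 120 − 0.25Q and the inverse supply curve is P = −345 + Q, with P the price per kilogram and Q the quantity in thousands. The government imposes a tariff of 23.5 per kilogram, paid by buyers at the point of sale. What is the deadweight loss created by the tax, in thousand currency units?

Rewrite in direct form: Qd = 480 − 4P and Qs = P + 345.
Before the tax: set 480 − 4P = P + 345 → P* = 27, Q* = 372.
With the tax collected from buyers, demand (in seller-price terms) shifts: Qd = 480 − 4(P + 23.5).
New equilibrium: buyers pay 31.7, suppliers receive 8.2, Q = 353.2. (Wedge: Pb − Ps = 23.5.)
Quantity falls by |ΔQ| = |372 − 353.2| = 18.8.
DWL = ½ · t · |ΔQ| = ½ · 23.5 · 18.8 = 220.9.

Deadweight loss = 220.9 thousand.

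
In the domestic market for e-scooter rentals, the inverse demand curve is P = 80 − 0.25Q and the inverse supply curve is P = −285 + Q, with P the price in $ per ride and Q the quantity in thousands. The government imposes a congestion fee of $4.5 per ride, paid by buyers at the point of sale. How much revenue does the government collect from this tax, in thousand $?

Inverting to Q(P) form: Qd = 320 − 4P; Qs = P + 285.
Without the tax, 320 − 4P = P + 285 gives 5P = 35, so P* = $7 and Q* = 292.
With the tax collected from buyers, demand (in seller-price terms) shifts: Qd = 320 − 4(P + 4.5).
Solving gives Q = 288.4 with buyers paying $7.9 and suppliers receiving $3.4 (the $4.5 wedge).
Revenue = t · Q = 4.5 · 288.4 = $1297.8.

Tax revenue = $1297.8 thousand.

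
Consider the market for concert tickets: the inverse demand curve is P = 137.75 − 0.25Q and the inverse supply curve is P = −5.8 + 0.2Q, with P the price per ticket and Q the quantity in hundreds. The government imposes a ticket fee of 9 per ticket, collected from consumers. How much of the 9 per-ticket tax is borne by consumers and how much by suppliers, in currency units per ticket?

Rewrite in direct form: Qd = 551 − 4P and Qs = 5P + 29.
Without the tax, 551 − 4P = 5P + 29 gives 9P = 522, so P* = 58 and Q* = 319.
With the tax collected from consumers, demand (in seller-price terms) shifts: Qd = 551 − 4(P + 9).
New equilibrium: consumers pay 63, suppliers receive 54, Q = 299. (Wedge: Pb − Ps = 9.)
Burden on consumers: 5; on suppliers: 4. (They sum to 9.)

Consumers bear 5 per ticket; suppliers bear 4 per ticket.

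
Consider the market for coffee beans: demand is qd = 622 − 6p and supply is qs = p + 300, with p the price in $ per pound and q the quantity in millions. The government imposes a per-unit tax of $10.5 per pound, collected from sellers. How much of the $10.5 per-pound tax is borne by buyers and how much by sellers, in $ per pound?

Buyers bear $1.5 per pound; sellers bear $9 per pound.

Without the tax, 622 − 6p = p + 300 gives 7p = 322, so p* = $46 and q* = 346.
With the tax collected from sellers, supply shifts: qs = (p − 10.5) + 300.
New equilibrium: buyers pay $47.5, sellers receive $37, q = 337. (Wedge: pb − ps = 10.5.)
Burden on buyers: $1.5; on sellers: $9. (They sum to $10.5.)
The less price-elastic side of the market bears the larger share of a per-unit tax.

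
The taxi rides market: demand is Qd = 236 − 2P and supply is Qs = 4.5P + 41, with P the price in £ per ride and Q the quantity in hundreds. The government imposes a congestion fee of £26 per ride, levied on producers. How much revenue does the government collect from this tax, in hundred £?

Before the tax: set 236 − 2P = 4.5P + 41 → P* = £30, Q* = 176.
With the tax collected from producers, supply shifts: Qs = 4.5(P − 26) + 41.
New equilibrium: consumers pay £48, producers receive £22, Q = 140. (Wedge: Pb − Ps = 26.)
Revenue = t · Q = 26 · 140 = £3640.

Tax revenue = £3640 hundred.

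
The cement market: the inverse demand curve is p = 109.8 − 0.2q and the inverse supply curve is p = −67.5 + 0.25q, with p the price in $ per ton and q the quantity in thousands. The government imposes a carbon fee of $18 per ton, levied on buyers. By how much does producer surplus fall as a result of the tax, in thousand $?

Producer surplus falls by $3740 thousand.

Rewrite in direct form: qd = 549 − 5p and qs = 4p + 270.
Without the tax, 549 − 5p = 4p + 270 gives 9p = 279, so p* = $31 and q* = 394.
With the tax collected from buyers, demand (in seller-price terms) shifts: qd = 549 − 5(p + 18).
New equilibrium: buyers pay $39, producers receive $21, q = 354. (Wedge: pb − ps = 18.)
ΔPS is the trapezoid between Q = 354 and Q = 394 of height $10: ½ · (394 + 354) · 10 = $3740.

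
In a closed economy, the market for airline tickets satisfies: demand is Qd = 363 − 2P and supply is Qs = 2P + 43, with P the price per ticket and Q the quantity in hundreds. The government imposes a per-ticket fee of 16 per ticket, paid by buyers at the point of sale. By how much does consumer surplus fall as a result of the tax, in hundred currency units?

Before the tax: set 363 − 2P = 2P + 43 → P* = 80, Q* = 203.
With the tax collected from buyers, demand (in seller-price terms) shifts: Qd = 363 − 2(P + 16).
Solving gives Q = 187 with buyers paying 88 and suppliers receiving 72 (the 16 wedge).
ΔCS is the trapezoid between Q = 187 and Q = 203 of height 8: ½ · (203 + 187) · 8 = 1560.

Consumer surplus falls by 1560 hundred.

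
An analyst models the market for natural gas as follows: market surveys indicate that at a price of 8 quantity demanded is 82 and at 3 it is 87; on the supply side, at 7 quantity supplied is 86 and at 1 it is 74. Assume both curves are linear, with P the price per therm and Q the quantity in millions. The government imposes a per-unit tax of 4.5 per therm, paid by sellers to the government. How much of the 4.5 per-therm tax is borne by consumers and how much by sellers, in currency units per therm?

Consumers bear 3 per therm; sellers bear 1.5 per therm.

Demand slope: (87 − 82)/(3 − 8) = -1, so Qd = 90 − P.
Supply slope: (74 − 86)/(1 − 7) = 2, so Qs = 2P + 72.
Before the tax: set 90 − P = 2P + 72 → P* = 6, Q* = 84.
With the tax collected from sellers, supply shifts: Qs = 2(P − 4.5) + 72.
Solving gives Q = 81 with consumers paying 9 and sellers receiving 4.5 (the 4.5 wedge).
Burden on consumers: 3; on sellers: 1.5. (They sum to 4.5.)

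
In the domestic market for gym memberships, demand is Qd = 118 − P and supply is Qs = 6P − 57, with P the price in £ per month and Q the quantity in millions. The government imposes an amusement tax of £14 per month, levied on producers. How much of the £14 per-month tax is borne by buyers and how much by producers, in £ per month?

Buyers bear £12 per month; producers bear £2 per month.

Without the tax, 118 − P = 6P − 57 gives 7P = 175, so P* = £25 and Q* = 93.
With the tax collected from producers, supply shifts: Qs = 6(P − 14) − 57.
Solving gives Q = 81 with buyers paying £37 and producers receiving £23 (the £14 wedge).
Burden on buyers: £12; on producers: £2. (They sum to £14.)
The less price-elastic side of the market bears the larger share of a per-unit tax.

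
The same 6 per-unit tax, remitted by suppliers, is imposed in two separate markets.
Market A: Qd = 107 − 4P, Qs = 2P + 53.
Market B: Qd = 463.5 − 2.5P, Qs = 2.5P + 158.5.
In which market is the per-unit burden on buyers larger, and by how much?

Market A: pre-tax P* = 9, Q* = 71; post-tax Q = 63; per-unit burden on buyers = 2.
Market B: pre-tax P* = 61, Q* = 311; post-tax Q = 303.5; per-unit burden on buyers = 3.
Difference: 2 vs 3 → market B is larger by 1.

Market B, by 1.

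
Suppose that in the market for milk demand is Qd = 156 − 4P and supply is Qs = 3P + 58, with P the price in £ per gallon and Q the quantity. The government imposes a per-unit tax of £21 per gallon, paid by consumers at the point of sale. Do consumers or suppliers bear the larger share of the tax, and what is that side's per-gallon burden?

Without the tax, 156 − 4P = 3P + 58 gives 7P = 98, so P* = £14 and Q* = 100.
With the tax collected from consumers, demand (in seller-price terms) shifts: Qd = 156 − 4(P + 21).
New equilibrium: consumers pay £23, suppliers receive £2, Q = 64. (Wedge: Pb − Ps = 21.)
Per-gallon burden: consumers £9, suppliers £12.
Suppliers take the larger share because supply is less price-elastic here (demand slope 4 vs supply slope 3).
The less price-elastic side of the market bears the larger share of a per-unit tax.

Suppliers bear the larger share: £12 per gallon.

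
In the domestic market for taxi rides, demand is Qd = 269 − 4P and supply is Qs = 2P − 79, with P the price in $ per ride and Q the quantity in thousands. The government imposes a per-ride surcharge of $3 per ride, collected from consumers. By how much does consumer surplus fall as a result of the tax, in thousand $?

Before the tax: set 269 − 4P = 2P − 79 → P* = $58, Q* = 37.
With the tax collected from consumers, demand (in seller-price terms) shifts: Qd = 269 − 4(P + 3).
New equilibrium: consumers pay $59, suppliers receive $56, Q = 33. (Wedge: Pb − Ps = 3.)
ΔCS is the trapezoid between Q = 33 and Q = 37 of height $1: ½ · (37 + 33) · 1 = $35.

Consumer surplus falls by $35 thousand.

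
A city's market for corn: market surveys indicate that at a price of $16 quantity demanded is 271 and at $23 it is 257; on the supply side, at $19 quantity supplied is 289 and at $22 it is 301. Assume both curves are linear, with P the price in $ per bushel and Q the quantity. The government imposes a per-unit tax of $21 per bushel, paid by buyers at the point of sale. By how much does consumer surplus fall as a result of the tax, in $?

Demand slope: (257 − 271)/(23 − 16) = -2, so Qd = 303 − 2P.
Supply slope: (301 − 289)/(22 − 19) = 4, so Qs = 4P + 213.
Before the tax: set 303 − 2P = 4P + 213 → P* = $15, Q* = 273.
With the tax collected from buyers, demand (in seller-price terms) shifts: Qd = 303 − 2(P + 21).
New equilibrium: buyers pay $29, suppliers receive $8, Q = 245. (Wedge: Pb − Ps = 21.)
ΔCS is the trapezoid between Q = 245 and Q = 273 of height $14: ½ · (273 + 245) · 14 = $3626.

Consumer surplus falls by $3626.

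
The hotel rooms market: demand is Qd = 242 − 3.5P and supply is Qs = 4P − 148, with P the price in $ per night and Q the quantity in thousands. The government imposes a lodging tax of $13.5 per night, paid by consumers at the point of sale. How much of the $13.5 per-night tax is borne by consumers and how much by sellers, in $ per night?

Consumers bear $7.2 per night; sellers bear $6.3 per night.

Without the tax, 242 − 3.5P = 4P − 148 gives 7.5P = 390, so P* = $52 and Q* = 60.
With the tax collected from consumers, demand (in seller-price terms) shifts: Qd = 242 − 3.5(P + 13.5).
New equilibrium: consumers pay $59.2, sellers receive $45.7, Q = 34.8. (Wedge: Pb − Ps = 13.5.)
Burden on consumers: $7.2; on sellers: $6.3. (They sum to $13.5.)
The less price-elastic side of the market bears the larger share of a per-unit tax.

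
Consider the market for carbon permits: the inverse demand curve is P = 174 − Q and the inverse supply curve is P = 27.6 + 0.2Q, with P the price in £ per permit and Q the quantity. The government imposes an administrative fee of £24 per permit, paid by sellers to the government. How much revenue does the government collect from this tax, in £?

Tax revenue = £2448.

Rewrite in direct form: Qd = 174 − P and Qs = 5P − 138.
Without the tax, 174 − P = 5P − 138 gives 6P = 312, so P* = £52 and Q* = 122.
With the tax collected from sellers, supply shifts: Qs = 5(P − 24) − 138.
New equilibrium: buyers pay £72, sellers receive £48, Q = 102. (Wedge: Pb − Ps = 24.)
Revenue = t · Q = 24 · 102 = £2448.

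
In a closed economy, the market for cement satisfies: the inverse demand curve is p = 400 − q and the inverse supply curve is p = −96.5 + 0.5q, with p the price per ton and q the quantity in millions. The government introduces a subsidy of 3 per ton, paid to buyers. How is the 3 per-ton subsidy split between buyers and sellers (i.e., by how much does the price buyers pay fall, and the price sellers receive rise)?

Buyers gain 2 per ton; sellers gain 1 per ton.

Rewrite in direct form: qd = 400 − p and qs = 2p + 193.
Without the subsidy, 400 − p = 2p + 193 gives 3p = 207, so p* = 69 and q* = 331.
With a per-unit subsidy paid to buyers, each effectively pays p − 3, so demand becomes qd = 400 − (p − 3).
New equilibrium: buyers pay 67, sellers receive 70, q = 333. (Wedge: pb − ps = −3.)
Gain to buyers: 2; to sellers: 1. (They sum to 3.)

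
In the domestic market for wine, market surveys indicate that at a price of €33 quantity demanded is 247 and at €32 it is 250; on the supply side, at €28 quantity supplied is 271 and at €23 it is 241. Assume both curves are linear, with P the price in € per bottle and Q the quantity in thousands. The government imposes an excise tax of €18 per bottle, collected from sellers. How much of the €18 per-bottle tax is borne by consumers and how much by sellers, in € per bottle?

Demand slope: (250 − 247)/(32 − 33) = -3, so Qd = 346 − 3P.
Supply slope: (241 − 271)/(23 − 28) = 6, so Qs = 6P + 103.
Before the tax: set 346 − 3P = 6P + 103 → P* = €27, Q* = 265.
With the tax collected from sellers, supply shifts: Qs = 6(P − 18) + 103.
New equilibrium: consumers pay €39, sellers receive €21, Q = 229. (Wedge: Pb − Ps = 18.)
Burden on consumers: €12; on sellers: €6. (They sum to €18.)

Consumers bear €12 per bottle; sellers bear €6 per bottle.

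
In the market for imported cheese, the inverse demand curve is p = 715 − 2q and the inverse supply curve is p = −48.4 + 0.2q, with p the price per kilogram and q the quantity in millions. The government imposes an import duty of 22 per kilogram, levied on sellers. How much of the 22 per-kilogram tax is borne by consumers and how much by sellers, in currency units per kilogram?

Consumers bear 20 per kilogram; sellers bear 2 per kilogram.

Rewrite in direct form: qd = 357.5 − 0.5p and qs = 5p + 242.
Without the tax, 357.5 − 0.5p = 5p + 242 gives 5.5p = 115.5, so p* = 21 and q* = 347.
With the tax collected from sellers, supply shifts: qs = 5(p − 22) + 242.
Solving gives q = 337 with consumers paying 41 and sellers receiving 19 (the 22 wedge).
Burden on consumers: 20; on sellers: 2. (They sum to 22.)
The less price-elastic side of the market bears the larger share of a per-unit tax.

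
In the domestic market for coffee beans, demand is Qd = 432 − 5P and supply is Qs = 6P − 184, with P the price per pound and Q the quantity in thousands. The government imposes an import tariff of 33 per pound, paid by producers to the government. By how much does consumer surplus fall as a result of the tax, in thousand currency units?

Consumer surplus falls by 1926 thousand.

Without the tax, 432 − 5P = 6P − 184 gives 11P = 616, so P* = 56 and Q* = 152.
With the tax collected from producers, supply shifts: Qs = 6(P − 33) − 184.
Solving gives Q = 62 with buyers paying 74 and producers receiving 41 (the 33 wedge).
ΔCS is the trapezoid between Q = 62 and Q = 152 of height 18: ½ · (152 + 62) · 18 = 1926.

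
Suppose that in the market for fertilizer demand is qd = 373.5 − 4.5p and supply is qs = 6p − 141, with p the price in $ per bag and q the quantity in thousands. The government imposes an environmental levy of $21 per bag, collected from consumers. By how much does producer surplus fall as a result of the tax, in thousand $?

Without the tax, 373.5 − 4.5p = 6p − 141 gives 10.5p = 514.5, so p* = $49 and q* = 153.
With the tax collected from consumers, demand (in seller-price terms) shifts: qd = 373.5 − 4.5(p + 21).
New equilibrium: consumers pay $61, sellers receive $40, q = 99. (Wedge: pb − ps = 21.)
ΔPS is the trapezoid between Q = 99 and Q = 153 of height $9: ½ · (153 + 99) · 9 = $1134.

Producer surplus falls by $1134 thousand.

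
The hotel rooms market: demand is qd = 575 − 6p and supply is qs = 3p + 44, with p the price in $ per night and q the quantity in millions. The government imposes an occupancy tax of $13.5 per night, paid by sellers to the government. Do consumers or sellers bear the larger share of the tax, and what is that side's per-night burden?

Without the tax, 575 − 6p = 3p + 44 gives 9p = 531, so p* = $59 and q* = 221.
With the tax collected from sellers, supply shifts: qs = 3(p − 13.5) + 44.
Solving gives q = 194 with consumers paying $63.5 and sellers receiving $50 (the $13.5 wedge).
Per-night burden: consumers $4.5, sellers $9.
Sellers take the larger share because supply is less price-elastic here (demand slope 6 vs supply slope 3).
The less price-elastic side of the market bears the larger share of a per-unit tax.

Sellers bear the larger share: $9 per night.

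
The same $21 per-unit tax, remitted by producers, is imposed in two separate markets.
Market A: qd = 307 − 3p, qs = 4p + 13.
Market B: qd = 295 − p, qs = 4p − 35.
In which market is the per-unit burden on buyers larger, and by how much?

Market A: pre-tax p* = $42, q* = 181; post-tax q = 145; per-unit burden on buyers = $12.
Market B: pre-tax p* = $66, q* = 229; post-tax q = 212.2; per-unit burden on buyers = $16.8.
Difference: $12 vs $16.8 → market B is larger by $4.8.

Market B, by $4.8.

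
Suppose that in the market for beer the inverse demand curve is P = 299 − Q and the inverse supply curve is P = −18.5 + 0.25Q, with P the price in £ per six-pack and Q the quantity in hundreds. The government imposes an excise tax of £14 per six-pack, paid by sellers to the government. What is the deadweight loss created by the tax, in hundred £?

Deadweight loss = £78.4 hundred.

Inverting to Q(P) form: Qd = 299 − P; Qs = 4P + 74.
Before the tax: set 299 − P = 4P + 74 → P* = £45, Q* = 254.
With the tax collected from sellers, supply shifts: Qs = 4(P − 14) + 74.
Solving gives Q = 242.8 with buyers paying £56.2 and sellers receiving £42.2 (the £14 wedge).
Quantity falls by |ΔQ| = |254 − 242.8| = 11.2.
DWL = ½ · t · |ΔQ| = ½ · 14 · 11.2 = £78.4.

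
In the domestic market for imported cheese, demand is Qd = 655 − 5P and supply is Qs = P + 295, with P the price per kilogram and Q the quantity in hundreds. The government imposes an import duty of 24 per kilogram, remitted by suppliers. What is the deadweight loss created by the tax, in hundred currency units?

Without the tax, 655 − 5P = P + 295 gives 6P = 360, so P* = 60 and Q* = 355.
With the tax collected from suppliers, supply shifts: Qs = (P − 24) + 295.
New equilibrium: consumers pay 64, suppliers receive 40, Q = 335. (Wedge: Pb − Ps = 24.)
Quantity falls by |ΔQ| = |355 − 335| = 20.
DWL = ½ · t · |ΔQ| = ½ · 24 · 20 = 240.

Deadweight loss = 240 hundred.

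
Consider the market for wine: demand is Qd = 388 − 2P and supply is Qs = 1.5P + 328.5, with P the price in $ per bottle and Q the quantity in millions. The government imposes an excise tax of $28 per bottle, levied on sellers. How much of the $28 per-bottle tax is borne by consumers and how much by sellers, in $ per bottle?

Consumers bear $12 per bottle; sellers bear $16 per bottle.

Without the tax, 388 − 2P = 1.5P + 328.5 gives 3.5P = 59.5, so P* = $17 and Q* = 354.
With the tax collected from sellers, supply shifts: Qs = 1.5(P − 28) + 328.5.
New equilibrium: consumers pay $29, sellers receive $1, Q = 330. (Wedge: Pb − Ps = 28.)
Burden on consumers: $12; on sellers: $16. (They sum to $28.)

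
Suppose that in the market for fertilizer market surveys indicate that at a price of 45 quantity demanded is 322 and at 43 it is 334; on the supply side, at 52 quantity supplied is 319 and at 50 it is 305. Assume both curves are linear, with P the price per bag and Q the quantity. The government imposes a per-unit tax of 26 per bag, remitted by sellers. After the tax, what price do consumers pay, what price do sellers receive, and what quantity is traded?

Consumers pay 63; sellers receive 37; quantity = 214.

Demand slope: (334 − 322)/(43 − 45) = -6, so Qd = 592 − 6P.
Supply slope: (305 − 319)/(50 − 52) = 7, so Qs = 7P − 45.
Before the tax: set 592 − 6P = 7P − 45 → P* = 49, Q* = 298.
With the tax collected from sellers, supply shifts: Qs = 7(P − 26) − 45.
Solving gives Q = 214 with consumers paying 63 and sellers receiving 37 (the 26 wedge).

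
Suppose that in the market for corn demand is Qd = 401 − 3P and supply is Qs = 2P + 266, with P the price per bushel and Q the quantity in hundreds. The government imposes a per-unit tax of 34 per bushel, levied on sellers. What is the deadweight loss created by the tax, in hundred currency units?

Before the tax: set 401 − 3P = 2P + 266 → P* = 27, Q* = 320.
With the tax collected from sellers, supply shifts: Qs = 2(P − 34) + 266.
Solving gives Q = 279.2 with buyers paying 40.6 and sellers receiving 6.6 (the 34 wedge).
Quantity falls by |ΔQ| = |320 − 279.2| = 40.8.
DWL = ½ · t · |ΔQ| = ½ · 34 · 40.8 = 693.6.

Deadweight loss = 693.6 hundred.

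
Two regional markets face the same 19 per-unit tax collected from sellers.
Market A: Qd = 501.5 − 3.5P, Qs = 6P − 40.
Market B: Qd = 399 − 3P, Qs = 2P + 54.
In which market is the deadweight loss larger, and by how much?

Market A, by 182.4.

Market A: pre-tax P* = 57, Q* = 302; post-tax Q = 260; deadweight loss = 399.
Market B: pre-tax P* = 69, Q* = 192; post-tax Q = 169.2; deadweight loss = 216.6.
Difference: 399 vs 216.6 → market A is larger by 182.4.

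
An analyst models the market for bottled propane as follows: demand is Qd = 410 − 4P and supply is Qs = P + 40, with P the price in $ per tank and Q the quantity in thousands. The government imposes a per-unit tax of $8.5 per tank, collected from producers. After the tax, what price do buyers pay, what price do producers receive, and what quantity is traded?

Buyers pay $75.7; producers receive $67.2; quantity = 107.2.

Before the tax: set 410 − 4P = P + 40 → P* = $74, Q* = 114.
With the tax collected from producers, supply shifts: Qs = (P − 8.5) + 40.
New equilibrium: buyers pay $75.7, producers receive $67.2, Q = 107.2. (Wedge: Pb − Ps = 8.5.)
The less price-elastic side of the market bears the larger share of a per-unit tax.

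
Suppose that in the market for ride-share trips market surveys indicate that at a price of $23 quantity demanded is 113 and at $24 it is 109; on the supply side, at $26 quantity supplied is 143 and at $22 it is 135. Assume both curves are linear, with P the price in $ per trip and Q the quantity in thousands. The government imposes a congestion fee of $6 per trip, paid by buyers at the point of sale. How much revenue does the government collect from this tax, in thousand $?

Tax revenue = $726 thousand.

Demand slope: (109 − 113)/(24 − 23) = -4, so Qd = 205 − 4P.
Supply slope: (135 − 143)/(22 − 26) = 2, so Qs = 2P + 91.
Before the tax: set 205 − 4P = 2P + 91 → P* = $19, Q* = 129.
With the tax collected from buyers, demand (in seller-price terms) shifts: Qd = 205 − 4(P + 6).
New equilibrium: buyers pay $21, suppliers receive $15, Q = 121. (Wedge: Pb − Ps = 6.)
Revenue = t · Q = 6 · 121 = $726.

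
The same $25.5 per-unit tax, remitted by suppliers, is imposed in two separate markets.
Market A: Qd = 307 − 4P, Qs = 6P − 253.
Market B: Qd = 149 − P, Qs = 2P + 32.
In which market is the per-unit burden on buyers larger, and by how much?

Market A: pre-tax P* = $56, Q* = 83; post-tax Q = 21.8; per-unit burden on buyers = $15.3.
Market B: pre-tax P* = $39, Q* = 110; post-tax Q = 93; per-unit burden on buyers = $17.
Difference: $15.3 vs $17 → market B is larger by $1.7.

Market B, by $1.7.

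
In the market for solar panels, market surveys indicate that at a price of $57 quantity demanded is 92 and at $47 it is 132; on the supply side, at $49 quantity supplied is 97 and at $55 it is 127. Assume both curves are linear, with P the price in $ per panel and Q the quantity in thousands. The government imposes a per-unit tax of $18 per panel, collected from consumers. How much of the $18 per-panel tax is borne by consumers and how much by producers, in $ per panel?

Consumers bear $10 per panel; producers bear $8 per panel.

Demand slope: (132 − 92)/(47 − 57) = -4, so Qd = 320 − 4P.
Supply slope: (127 − 97)/(55 − 49) = 5, so Qs = 5P − 148.
Without the tax, 320 − 4P = 5P − 148 gives 9P = 468, so P* = $52 and Q* = 112.
With the tax collected from consumers, demand (in seller-price terms) shifts: Qd = 320 − 4(P + 18).
New equilibrium: consumers pay $62, producers receive $44, Q = 72. (Wedge: Pb − Ps = 18.)
Burden on consumers: $10; on producers: $8. (They sum to $18.)
The less price-elastic side of the market bears the larger share of a per-unit tax.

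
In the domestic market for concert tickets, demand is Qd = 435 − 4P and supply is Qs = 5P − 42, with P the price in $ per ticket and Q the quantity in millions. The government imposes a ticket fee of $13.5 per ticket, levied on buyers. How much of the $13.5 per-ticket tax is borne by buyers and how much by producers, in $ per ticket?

Without the tax, 435 − 4P = 5P − 42 gives 9P = 477, so P* = $53 and Q* = 223.
With the tax collected from buyers, demand (in seller-price terms) shifts: Qd = 435 − 4(P + 13.5).
Solving gives Q = 193 with buyers paying $60.5 and producers receiving $47 (the $13.5 wedge).
Burden on buyers: $7.5; on producers: $6. (They sum to $13.5.)
The less price-elastic side of the market bears the larger share of a per-unit tax.

Buyers bear $7.5 per ticket; producers bear $6 per ticket.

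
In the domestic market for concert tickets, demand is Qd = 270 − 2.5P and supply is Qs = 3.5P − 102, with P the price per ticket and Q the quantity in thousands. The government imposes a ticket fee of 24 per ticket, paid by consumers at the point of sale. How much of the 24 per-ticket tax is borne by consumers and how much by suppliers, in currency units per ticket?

Consumers bear 14 per ticket; suppliers bear 10 per ticket.

Without the tax, 270 − 2.5P = 3.5P − 102 gives 6P = 372, so P* = 62 and Q* = 115.
With the tax collected from consumers, demand (in seller-price terms) shifts: Qd = 270 − 2.5(P + 24).
New equilibrium: consumers pay 76, suppliers receive 52, Q = 80. (Wedge: Pb − Ps = 24.)
Burden on consumers: 14; on suppliers: 10. (They sum to 24.)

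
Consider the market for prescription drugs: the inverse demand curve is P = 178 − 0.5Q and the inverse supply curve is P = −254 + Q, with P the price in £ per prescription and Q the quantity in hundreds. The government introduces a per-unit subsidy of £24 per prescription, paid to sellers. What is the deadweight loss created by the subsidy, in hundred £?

Rewrite in direct form: Qd = 356 − 2P and Qs = P + 254.
Without the subsidy, 356 − 2P = P + 254 gives 3P = 102, so P* = £34 and Q* = 288.
With a per-unit subsidy paid to sellers, each receives P + 24 per unit sold, so supply becomes Qs = (P + 24) + 254.
New equilibrium: buyers pay £26, sellers receive £50, Q = 304. (Wedge: Pb − Ps = −24.)
Quantity rises by |ΔQ| = |288 − 304| = 16.
DWL = ½ · t · |ΔQ| = ½ · 24 · 16 = £192.

Deadweight loss = £192 hundred.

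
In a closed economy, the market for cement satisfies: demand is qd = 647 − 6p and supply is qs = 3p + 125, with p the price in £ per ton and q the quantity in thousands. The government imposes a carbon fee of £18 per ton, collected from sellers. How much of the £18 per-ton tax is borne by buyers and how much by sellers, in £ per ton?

Before the tax: set 647 − 6p = 3p + 125 → p* = £58, q* = 299.
With the tax collected from sellers, supply shifts: qs = 3(p − 18) + 125.
New equilibrium: buyers pay £64, sellers receive £46, q = 263. (Wedge: pb − ps = 18.)
Burden on buyers: £6; on sellers: £12. (They sum to £18.)

Buyers bear £6 per ton; sellers bear £12 per ton.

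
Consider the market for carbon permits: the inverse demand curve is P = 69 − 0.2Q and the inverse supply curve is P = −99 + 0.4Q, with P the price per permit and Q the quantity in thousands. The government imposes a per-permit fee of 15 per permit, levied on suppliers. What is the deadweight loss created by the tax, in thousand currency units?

Deadweight loss = 187.5 thousand.

Rewrite in direct form: Qd = 345 − 5P and Qs = 2.5P + 247.5.
Without the tax, 345 − 5P = 2.5P + 247.5 gives 7.5P = 97.5, so P* = 13 and Q* = 280.
With the tax collected from suppliers, supply shifts: Qs = 2.5(P − 15) + 247.5.
Solving gives Q = 255 with buyers paying 18 and suppliers receiving 3 (the 15 wedge).
Quantity falls by |ΔQ| = |280 − 255| = 25.
DWL = ½ · t · |ΔQ| = ½ · 15 · 25 = 187.5.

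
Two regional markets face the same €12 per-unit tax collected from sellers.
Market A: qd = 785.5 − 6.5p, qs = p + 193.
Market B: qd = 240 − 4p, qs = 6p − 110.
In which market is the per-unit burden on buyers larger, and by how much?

Market A: pre-tax p* = €79, q* = 272; post-tax q = 261.6; per-unit burden on buyers = €1.6.
Market B: pre-tax p* = €35, q* = 100; post-tax q = 71.2; per-unit burden on buyers = €7.2.
Difference: €1.6 vs €7.2 → market B is larger by €5.6.

Market B, by €5.6.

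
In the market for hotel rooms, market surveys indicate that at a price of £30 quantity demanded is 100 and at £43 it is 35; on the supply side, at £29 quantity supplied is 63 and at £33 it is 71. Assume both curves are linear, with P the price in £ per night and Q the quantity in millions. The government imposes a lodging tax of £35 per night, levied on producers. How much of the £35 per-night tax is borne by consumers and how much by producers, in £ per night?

Demand slope: (35 − 100)/(43 − 30) = -5, so Qd = 250 − 5P.
Supply slope: (71 − 63)/(33 − 29) = 2, so Qs = 2P + 5.
Before the tax: set 250 − 5P = 2P + 5 → P* = £35, Q* = 75.
With the tax collected from producers, supply shifts: Qs = 2(P − 35) + 5.
New equilibrium: consumers pay £45, producers receive £10, Q = 25. (Wedge: Pb − Ps = 35.)
Burden on consumers: £10; on producers: £25. (They sum to £35.)
The less price-elastic side of the market bears the larger share of a per-unit tax.

Consumers bear £10 per night; producers bear £25 per night.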